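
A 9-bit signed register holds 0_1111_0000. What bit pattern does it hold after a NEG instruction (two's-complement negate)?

100010000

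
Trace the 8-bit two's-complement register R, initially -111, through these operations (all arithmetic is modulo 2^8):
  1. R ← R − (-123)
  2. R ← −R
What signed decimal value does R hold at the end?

Start: R = -111 = 10010001.
R = -111 − (-123) = 12 = 00001100
R = −(12) = -12 = 11110100

-12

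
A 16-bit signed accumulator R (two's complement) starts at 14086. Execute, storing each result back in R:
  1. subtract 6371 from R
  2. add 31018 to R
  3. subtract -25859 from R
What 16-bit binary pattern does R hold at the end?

1111110001010000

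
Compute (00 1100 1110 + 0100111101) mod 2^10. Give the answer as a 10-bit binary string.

  0011001110
+ 0100111101
= 1000001011

1000001011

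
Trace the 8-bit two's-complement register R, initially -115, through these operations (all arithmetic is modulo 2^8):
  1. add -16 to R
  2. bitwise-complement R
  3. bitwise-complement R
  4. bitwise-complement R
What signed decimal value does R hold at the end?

-126

Start: R = -115 = 10001101.
R = -115 + (-16) = -131; wraps to 125 = 01111101
R = NOT 01111101 = 10000010 = -126
R = NOT 10000010 = 01111101 = 125
R = NOT 01111101 = 10000010 = -126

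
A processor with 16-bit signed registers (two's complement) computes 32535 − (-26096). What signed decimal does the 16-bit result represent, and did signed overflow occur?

32535 → 0111111100010111
-26096 → 1001101000010000
Subtract via negate-and-add: invert 1001101000010000 + 1 = 0110010111110000 (i.e. 26096).
  0111111100010111
+ 0110010111110000
= 1110010100000111
Result 1110010100000111: MSB = 1 → 58631 − 65536 = -6905.
Both addends (after negating the subtrahend) are non-negative but the stored result is negative: signed overflow. The true value 32535 − (-26096) = 58631 lies outside [-32768, 32767].

-6905; overflow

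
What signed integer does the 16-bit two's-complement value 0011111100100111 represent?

16167

MSB is 0, so the value is non-negative: 0011111100100111 = 16167.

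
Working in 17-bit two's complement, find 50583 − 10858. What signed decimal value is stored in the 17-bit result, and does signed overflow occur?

39725; no overflow

50583 → 01100010110010111
10858 → 00010101001101010
Subtract via negate-and-add: invert 00010101001101010 + 1 = 11101010110010110 (i.e. -10858).
  01100010110010111
+ 11101010110010110
= 01001101100101101  (discard carry-out 1)
Result 01001101100101101: MSB = 0 → value 39725.
Addends (after negating the subtrahend) have opposite signs, so signed overflow cannot occur.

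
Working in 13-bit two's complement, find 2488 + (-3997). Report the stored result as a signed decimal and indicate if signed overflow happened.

2488 → 0100110111000
-3997 → 1000001100011
  0100110111000
+ 1000001100011
= 1101000011011
Result 1101000011011: MSB = 1 → 6683 − 8192 = -1509.
Addends have opposite signs, so signed overflow cannot occur.

-1509; no overflow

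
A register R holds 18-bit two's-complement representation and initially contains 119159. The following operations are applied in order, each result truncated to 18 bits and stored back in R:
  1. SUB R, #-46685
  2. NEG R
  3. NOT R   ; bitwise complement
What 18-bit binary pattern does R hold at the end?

101000011111010011

Start: R = 119159 = 011101000101110111.
R = 119159 − (-46685) = 165844; wraps to -96300 = 101000011111010100
R = −(-96300) = 96300 = 010111100000101100
R = NOT 010111100000101100 = 101000011111010011 = -96301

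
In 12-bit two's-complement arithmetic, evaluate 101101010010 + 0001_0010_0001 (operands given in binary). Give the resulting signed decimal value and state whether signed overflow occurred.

101101010010 = -1198 (signed)
0001_0010_0001 → 000100100001 = 289 (signed)
  101101010010
+ 000100100001
= 110001110011
Result 110001110011: MSB = 1 → 3187 − 4096 = -909.
Addends have opposite signs, so signed overflow cannot occur.

-909; no overflow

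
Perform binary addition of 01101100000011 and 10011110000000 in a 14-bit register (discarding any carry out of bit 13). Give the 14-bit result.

00001010000011

  01101100000011
+ 10011110000000
= 00001010000011  (discard carry-out 1)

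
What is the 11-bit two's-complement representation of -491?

11000010101

|-491| = 491 = 00111101011 in 11 bits.
Invert the bits: 11000010100. Add 1: 11000010101.
Check: 11000010101 reads as 1557 − 2048 = -491.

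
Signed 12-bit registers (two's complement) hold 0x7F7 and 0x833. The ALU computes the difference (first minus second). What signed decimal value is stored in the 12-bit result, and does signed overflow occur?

-60; overflow

0x7F7 = 011111110111 = 2039 (signed)
0x833 = 100000110011 = -1997 (signed)
Subtract via negate-and-add: invert 100000110011 + 1 = 011111001101 (i.e. 1997).
  011111110111
+ 011111001101
= 111111000100
Result 111111000100: MSB = 1 → 4036 − 4096 = -60.
Both addends (after negating the subtrahend) are non-negative but the stored result is negative: signed overflow. The true value 2039 − (-1997) = 4036 lies outside [-2048, 2047].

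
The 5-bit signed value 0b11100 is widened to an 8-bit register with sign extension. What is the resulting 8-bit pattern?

11111100

MSB of 11100 is 1; replicate it into the new high bits.
111|11100 → 11111100 (still -4).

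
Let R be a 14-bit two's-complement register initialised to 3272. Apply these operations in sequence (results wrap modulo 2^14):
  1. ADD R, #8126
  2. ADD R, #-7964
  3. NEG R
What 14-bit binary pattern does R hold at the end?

Start: R = 3272 = 00110011001000.
R = 3272 + 8126 = 11398; wraps to -4986 = 10110010000110
R = -4986 + (-7964) = -12950; wraps to 3434 = 00110101101010
R = −(3434) = -3434 = 11001010010110

11001010010110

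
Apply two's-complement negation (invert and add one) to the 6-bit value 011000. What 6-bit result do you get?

101000

Invert: 100111. Add 1: 101000.
Check: 011000 = 24, 101000 = -24.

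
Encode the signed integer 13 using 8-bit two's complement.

00001101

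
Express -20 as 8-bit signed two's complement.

|-20| = 20 = 00010100 in 8 bits.
Invert the bits: 11101011. Add 1: 11101100.

11101100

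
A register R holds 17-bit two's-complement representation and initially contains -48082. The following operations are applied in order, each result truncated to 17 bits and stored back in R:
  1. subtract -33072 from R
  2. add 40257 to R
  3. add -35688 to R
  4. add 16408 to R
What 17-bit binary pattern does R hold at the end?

00001011101001111

Start: R = -48082 = 10100010000101110.
R = -48082 − (-33072) = -15010 = 11100010101011110
R = -15010 + 40257 = 25247 = 00110001010011111
R = 25247 + (-35688) = -10441 = 11101011100110111
R = -10441 + 16408 = 5967 = 00001011101001111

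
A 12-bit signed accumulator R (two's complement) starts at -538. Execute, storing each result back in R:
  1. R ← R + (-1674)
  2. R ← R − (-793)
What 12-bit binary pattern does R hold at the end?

Start: R = -538 = 110111100110.
R = -538 + (-1674) = -2212; wraps to 1884 = 011101011100
R = 1884 − (-793) = 2677; wraps to -1419 = 101001110101

101001110101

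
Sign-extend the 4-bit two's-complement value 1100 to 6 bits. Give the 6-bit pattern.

MSB of 1100 is 1; replicate it into the new high bits.
11|1100 → 111100 (still -4).

111100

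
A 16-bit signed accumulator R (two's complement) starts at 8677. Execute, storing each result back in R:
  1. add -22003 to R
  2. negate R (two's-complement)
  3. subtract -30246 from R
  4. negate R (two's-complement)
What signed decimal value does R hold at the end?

21964

Start: R = 8677 = 0010000111100101.
R = 8677 + (-22003) = -13326 = 1100101111110010
R = −(-13326) = 13326 = 0011010000001110
R = 13326 − (-30246) = 43572; wraps to -21964 = 1010101000110100
R = −(-21964) = 21964 = 0101010111001100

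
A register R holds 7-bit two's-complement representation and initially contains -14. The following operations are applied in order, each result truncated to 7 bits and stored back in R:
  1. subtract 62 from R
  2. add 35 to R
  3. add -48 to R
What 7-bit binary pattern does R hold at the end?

Start: R = -14 = 1110010.
R = -14 − 62 = -76; wraps to 52 = 0110100
R = 52 + 35 = 87; wraps to -41 = 1010111
R = -41 + (-48) = -89; wraps to 39 = 0100111

0100111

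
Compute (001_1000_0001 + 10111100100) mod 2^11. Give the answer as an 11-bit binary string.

11101100101

  00110000001
+ 10111100100
= 11101100101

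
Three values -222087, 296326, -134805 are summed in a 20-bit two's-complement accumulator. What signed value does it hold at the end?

-60566

-222087 + 296326 = 74239 (00010010000111111111)
74239 + (-134805) = -60566 (11110001001101101010)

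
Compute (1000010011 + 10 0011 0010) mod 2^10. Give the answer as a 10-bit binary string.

0001000101

  1000010011
+ 1000110010
= 0001000101  (discard carry-out 1)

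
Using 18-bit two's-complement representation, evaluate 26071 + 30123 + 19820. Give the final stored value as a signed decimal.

26071 + 30123 = 56194 (001101101110000010)
56194 + 19820 = 76014 (010010100011101110)

76014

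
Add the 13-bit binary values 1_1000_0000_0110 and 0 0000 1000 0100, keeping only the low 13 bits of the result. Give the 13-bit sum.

  1100000000110
+ 0000010000100
= 1100010001010

1100010001010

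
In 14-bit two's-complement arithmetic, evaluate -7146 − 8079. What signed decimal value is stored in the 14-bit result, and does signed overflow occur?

-7146 → 10010000010110
8079 → 01111110001111
Subtract via negate-and-add: invert 01111110001111 + 1 = 10000001110001 (i.e. -8079).
  10010000010110
+ 10000001110001
= 00010010000111  (discard carry-out 1)
Result 00010010000111: MSB = 0 → value 1159.
Both addends (after negating the subtrahend) are negative but the stored result is non-negative: signed overflow. The true value -7146 − 8079 = -15225 lies outside [-8192, 8191].

1159; overflow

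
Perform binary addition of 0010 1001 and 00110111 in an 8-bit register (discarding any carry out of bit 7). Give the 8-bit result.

01100000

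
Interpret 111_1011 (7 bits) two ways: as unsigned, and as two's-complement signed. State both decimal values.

unsigned = 123, signed = -5

Unsigned: 1111011 = 123.
Signed: MSB=1 → 123 − 128 = -5.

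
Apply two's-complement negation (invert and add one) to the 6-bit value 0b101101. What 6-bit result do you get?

010011

Invert: 010010. Add 1: 010011.
Check: 101101 = -19, 010011 = 19.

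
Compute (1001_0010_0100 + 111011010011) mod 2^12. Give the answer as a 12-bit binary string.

011111110111

  100100100100
+ 111011010011
= 011111110111  (discard carry-out 1)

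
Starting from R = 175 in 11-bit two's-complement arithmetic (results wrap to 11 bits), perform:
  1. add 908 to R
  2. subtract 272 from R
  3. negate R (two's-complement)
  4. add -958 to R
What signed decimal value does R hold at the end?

Start: R = 175 = 00010101111.
R = 175 + 908 = 1083; wraps to -965 = 10000111011
R = -965 − 272 = -1237; wraps to 811 = 01100101011
R = −(811) = -811 = 10011010101
R = -811 + (-958) = -1769; wraps to 279 = 00100010111

279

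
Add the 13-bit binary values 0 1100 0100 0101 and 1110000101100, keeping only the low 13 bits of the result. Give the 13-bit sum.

0100001110001

  0110001000101
+ 1110000101100
= 0100001110001  (discard carry-out 1)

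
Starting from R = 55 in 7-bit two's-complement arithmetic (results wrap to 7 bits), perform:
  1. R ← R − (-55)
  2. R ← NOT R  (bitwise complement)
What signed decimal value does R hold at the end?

Start: R = 55 = 0110111.
R = 55 − (-55) = 110; wraps to -18 = 1101110
R = NOT 1101110 = 0010001 = 17

17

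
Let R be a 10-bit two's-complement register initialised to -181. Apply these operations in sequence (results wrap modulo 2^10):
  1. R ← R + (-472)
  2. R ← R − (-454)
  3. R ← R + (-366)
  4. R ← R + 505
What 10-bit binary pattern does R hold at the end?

Start: R = -181 = 1101001011.
R = -181 + (-472) = -653; wraps to 371 = 0101110011
R = 371 − (-454) = 825; wraps to -199 = 1100111001
R = -199 + (-366) = -565; wraps to 459 = 0111001011
R = 459 + 505 = 964; wraps to -60 = 1111000100

1111000100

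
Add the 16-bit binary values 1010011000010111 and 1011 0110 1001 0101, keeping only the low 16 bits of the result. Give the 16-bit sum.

  1010011000010111
+ 1011011010010101
= 0101110010101100  (discard carry-out 1)

0101110010101100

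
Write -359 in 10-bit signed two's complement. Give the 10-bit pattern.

1010011001

|-359| = 359 = 0101100111 in 10 bits.
Invert the bits: 1010011000. Add 1: 1010011001.
Check: 1010011001 reads as 665 − 1024 = -359.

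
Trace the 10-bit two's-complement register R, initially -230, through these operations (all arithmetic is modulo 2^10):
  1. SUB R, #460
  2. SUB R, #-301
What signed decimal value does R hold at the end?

Start: R = -230 = 1100011010.
R = -230 − 460 = -690; wraps to 334 = 0101001110
R = 334 − (-301) = 635; wraps to -389 = 1001111011

-389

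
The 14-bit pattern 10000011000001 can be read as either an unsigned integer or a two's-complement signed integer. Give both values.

unsigned = 8385, signed = -7999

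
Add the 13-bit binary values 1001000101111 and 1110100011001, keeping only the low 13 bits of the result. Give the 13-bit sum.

0111101001000

  1001000101111
+ 1110100011001
= 0111101001000  (discard carry-out 1)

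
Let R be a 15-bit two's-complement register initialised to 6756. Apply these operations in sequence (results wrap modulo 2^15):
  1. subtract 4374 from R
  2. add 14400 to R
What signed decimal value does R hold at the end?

-15986

Start: R = 6756 = 001101001100100.
R = 6756 − 4374 = 2382 = 000100101001110
R = 2382 + 14400 = 16782; wraps to -15986 = 100000110001110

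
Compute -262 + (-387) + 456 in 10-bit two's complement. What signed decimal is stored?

-262 + (-387) = -649 → wraps to 375 (0101110111)
375 + 456 = 831 → wraps to -193 (1100111111)

-193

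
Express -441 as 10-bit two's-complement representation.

|-441| = 441 = 0110111001 in 10 bits.
Invert the bits: 1001000110. Add 1: 1001000111.
Check: 1001000111 reads as 583 − 1024 = -441.

1001000111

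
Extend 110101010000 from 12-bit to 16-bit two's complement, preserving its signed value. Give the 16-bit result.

1111110101010000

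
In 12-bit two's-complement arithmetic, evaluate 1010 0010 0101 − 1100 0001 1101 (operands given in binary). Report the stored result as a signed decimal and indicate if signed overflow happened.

-504; no overflow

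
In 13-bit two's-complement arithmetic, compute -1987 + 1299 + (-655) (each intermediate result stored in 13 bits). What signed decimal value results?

-1987 + 1299 = -688 (1110101010000)
-688 + (-655) = -1343 (1101011000001)

-1343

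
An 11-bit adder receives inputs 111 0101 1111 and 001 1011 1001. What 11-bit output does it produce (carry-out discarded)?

  11101011111
+ 00110111001
= 00100011000  (discard carry-out 1)

00100011000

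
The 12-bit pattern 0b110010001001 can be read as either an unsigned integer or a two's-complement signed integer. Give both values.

unsigned = 3209, signed = -887

Unsigned: 110010001001 = 3209.
Signed: MSB=1 → 3209 − 4096 = -887.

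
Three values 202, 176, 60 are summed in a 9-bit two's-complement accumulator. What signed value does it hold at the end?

-74

202 + 176 = 378 → wraps to -134 (101111010)
-134 + 60 = -74 (110110110)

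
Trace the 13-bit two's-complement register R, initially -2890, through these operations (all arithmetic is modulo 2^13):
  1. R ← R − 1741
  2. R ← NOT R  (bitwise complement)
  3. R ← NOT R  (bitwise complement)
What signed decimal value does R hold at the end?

Start: R = -2890 = 1010010110110.
R = -2890 − 1741 = -4631; wraps to 3561 = 0110111101001
R = NOT 0110111101001 = 1001000010110 = -3562
R = NOT 1001000010110 = 0110111101001 = 3561

3561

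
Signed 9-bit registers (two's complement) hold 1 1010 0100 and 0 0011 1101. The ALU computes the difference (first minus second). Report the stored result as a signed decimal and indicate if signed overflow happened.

1 1010 0100 → 110100100 = -92 (signed)
0 0011 1101 → 000111101 = 61 (signed)
Subtract via negate-and-add: invert 000111101 + 1 = 111000011 (i.e. -61).
  110100100
+ 111000011
= 101100111  (discard carry-out 1)
Result 101100111: MSB = 1 → 359 − 512 = -153.
Both addends (after negating the subtrahend) are negative and so is the stored result: no signed overflow.

-153; no overflow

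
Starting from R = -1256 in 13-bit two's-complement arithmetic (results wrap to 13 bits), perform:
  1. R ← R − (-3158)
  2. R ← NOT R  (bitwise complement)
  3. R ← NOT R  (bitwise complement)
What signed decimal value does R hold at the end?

Start: R = -1256 = 1101100011000.
R = -1256 − (-3158) = 1902 = 0011101101110
R = NOT 0011101101110 = 1100010010001 = -1903
R = NOT 1100010010001 = 0011101101110 = 1902

1902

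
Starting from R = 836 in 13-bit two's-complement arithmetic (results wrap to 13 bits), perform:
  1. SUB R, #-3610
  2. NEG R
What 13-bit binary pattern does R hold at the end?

Start: R = 836 = 0001101000100.
R = 836 − (-3610) = 4446; wraps to -3746 = 1000101011110
R = −(-3746) = 3746 = 0111010100010

0111010100010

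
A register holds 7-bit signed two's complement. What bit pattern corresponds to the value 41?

0101001

41 is non-negative, so write it directly in 7 bits: 0101001.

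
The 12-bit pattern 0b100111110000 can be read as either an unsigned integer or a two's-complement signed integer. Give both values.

unsigned = 2544, signed = -1552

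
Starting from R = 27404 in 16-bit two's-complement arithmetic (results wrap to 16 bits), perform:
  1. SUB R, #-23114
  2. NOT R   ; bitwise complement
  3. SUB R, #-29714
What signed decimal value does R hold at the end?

Start: R = 27404 = 0110101100001100.
R = 27404 − (-23114) = 50518; wraps to -15018 = 1100010101010110
R = NOT 1100010101010110 = 0011101010101001 = 15017
R = 15017 − (-29714) = 44731; wraps to -20805 = 1010111010111011

-20805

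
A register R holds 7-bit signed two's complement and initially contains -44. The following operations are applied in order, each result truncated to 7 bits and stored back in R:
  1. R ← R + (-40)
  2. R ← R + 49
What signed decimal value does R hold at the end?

Start: R = -44 = 1010100.
R = -44 + (-40) = -84; wraps to 44 = 0101100
R = 44 + 49 = 93; wraps to -35 = 1011101

-35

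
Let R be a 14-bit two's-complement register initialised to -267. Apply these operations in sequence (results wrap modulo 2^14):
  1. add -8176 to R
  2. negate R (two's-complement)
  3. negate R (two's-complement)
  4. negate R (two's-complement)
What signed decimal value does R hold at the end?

-7941

Start: R = -267 = 11111011110101.
R = -267 + (-8176) = -8443; wraps to 7941 = 01111100000101
R = −(7941) = -7941 = 10000011111011
R = −(-7941) = 7941 = 01111100000101
R = −(7941) = -7941 = 10000011111011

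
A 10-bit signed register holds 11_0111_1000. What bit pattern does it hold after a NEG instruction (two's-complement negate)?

Invert: 0010000111. Add 1: 0010001000.
Check: 1101111000 = -136, 0010001000 = 136.

0010001000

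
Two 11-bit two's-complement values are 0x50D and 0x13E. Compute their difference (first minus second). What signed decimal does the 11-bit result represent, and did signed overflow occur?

0x50D = 10100001101 = -755 (signed)
0x13E = 00100111110 = 318 (signed)
Subtract via negate-and-add: invert 00100111110 + 1 = 11011000010 (i.e. -318).
  10100001101
+ 11011000010
= 01111001111  (discard carry-out 1)
Result 01111001111: MSB = 0 → value 975.
Both addends (after negating the subtrahend) are negative but the stored result is non-negative: signed overflow. The true value -755 − 318 = -1073 lies outside [-1024, 1023].

975; overflow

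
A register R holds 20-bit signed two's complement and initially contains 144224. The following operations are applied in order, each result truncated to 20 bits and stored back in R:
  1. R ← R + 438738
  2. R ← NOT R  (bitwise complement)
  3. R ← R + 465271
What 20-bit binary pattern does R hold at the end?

11100011010001000100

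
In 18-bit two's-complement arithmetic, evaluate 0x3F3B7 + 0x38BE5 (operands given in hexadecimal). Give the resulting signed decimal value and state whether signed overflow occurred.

-32868; no overflow

0x3F3B7 = 111111001110110111 = -3145 (signed)
0x38BE5 = 111000101111100101 = -29723 (signed)
  111111001110110111
+ 111000101111100101
= 110111111110011100  (discard carry-out 1)
Result 110111111110011100: MSB = 1 → 229276 − 262144 = -32868.
Both addends are negative and so is the stored result: no signed overflow.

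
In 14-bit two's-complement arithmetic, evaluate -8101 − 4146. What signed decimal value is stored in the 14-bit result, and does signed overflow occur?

4137; overflow

-8101 → 10000001011011
4146 → 01000000110010
Subtract via negate-and-add: invert 01000000110010 + 1 = 10111111001110 (i.e. -4146).
  10000001011011
+ 10111111001110
= 01000000101001  (discard carry-out 1)
Result 01000000101001: MSB = 0 → value 4137.
Both addends (after negating the subtrahend) are negative but the stored result is non-negative: signed overflow. The true value -8101 − 4146 = -12247 lies outside [-8192, 8191].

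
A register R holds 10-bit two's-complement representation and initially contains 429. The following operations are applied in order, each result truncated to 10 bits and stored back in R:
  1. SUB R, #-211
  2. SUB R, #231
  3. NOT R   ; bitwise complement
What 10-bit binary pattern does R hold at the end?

1001100110

Start: R = 429 = 0110101101.
R = 429 − (-211) = 640; wraps to -384 = 1010000000
R = -384 − 231 = -615; wraps to 409 = 0110011001
R = NOT 0110011001 = 1001100110 = -410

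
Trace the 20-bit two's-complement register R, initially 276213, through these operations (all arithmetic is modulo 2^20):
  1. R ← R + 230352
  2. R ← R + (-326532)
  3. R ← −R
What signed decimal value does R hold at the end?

-180033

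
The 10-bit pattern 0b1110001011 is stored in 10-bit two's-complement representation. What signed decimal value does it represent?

MSB is 1, so the value is negative.
Invert: 0001110100. Add 1: 0001110101 = 117. So the value is −117.

-117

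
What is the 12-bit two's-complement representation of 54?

000000110110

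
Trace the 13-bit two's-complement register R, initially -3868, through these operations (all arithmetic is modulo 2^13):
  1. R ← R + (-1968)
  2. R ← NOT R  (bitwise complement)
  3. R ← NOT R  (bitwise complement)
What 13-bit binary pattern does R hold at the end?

0100100110100

Start: R = -3868 = 1000011100100.
R = -3868 + (-1968) = -5836; wraps to 2356 = 0100100110100
R = NOT 0100100110100 = 1011011001011 = -2357
R = NOT 1011011001011 = 0100100110100 = 2356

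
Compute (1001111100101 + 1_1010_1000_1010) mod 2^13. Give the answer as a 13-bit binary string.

0111001101111

  1001111100101
+ 1101010001010
= 0111001101111  (discard carry-out 1)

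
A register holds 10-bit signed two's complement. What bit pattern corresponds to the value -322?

|-322| = 322 = 0101000010 in 10 bits.
Invert the bits: 1010111101. Add 1: 1010111110.
Check: 1010111110 reads as 702 − 1024 = -322.

1010111110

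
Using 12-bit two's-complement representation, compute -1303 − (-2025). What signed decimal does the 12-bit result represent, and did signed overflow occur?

722; no overflow

-1303 → 101011101001
-2025 → 100000010111
Subtract via negate-and-add: invert 100000010111 + 1 = 011111101001 (i.e. 2025).
  101011101001
+ 011111101001
= 001011010010  (discard carry-out 1)
Result 001011010010: MSB = 0 → value 722.
Addends (after negating the subtrahend) have opposite signs, so signed overflow cannot occur.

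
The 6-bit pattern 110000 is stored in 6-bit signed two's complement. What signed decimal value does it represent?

MSB is 1, so the value is negative.
Unsigned reading: 48. Subtract 2^6 = 64: 48 − 64 = -16.

-16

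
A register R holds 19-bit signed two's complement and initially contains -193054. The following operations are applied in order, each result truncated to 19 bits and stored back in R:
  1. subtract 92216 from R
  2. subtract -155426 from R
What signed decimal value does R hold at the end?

-129844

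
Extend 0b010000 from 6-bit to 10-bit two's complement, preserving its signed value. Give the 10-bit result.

0000010000

MSB of 010000 is 0; replicate it into the new high bits.
0000|010000 → 0000010000 (still 16).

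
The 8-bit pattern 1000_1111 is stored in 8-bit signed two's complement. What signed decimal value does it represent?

MSB is 1, so the value is negative.
Invert: 01110000. Add 1: 01110001 = 113. So the value is −113.

-113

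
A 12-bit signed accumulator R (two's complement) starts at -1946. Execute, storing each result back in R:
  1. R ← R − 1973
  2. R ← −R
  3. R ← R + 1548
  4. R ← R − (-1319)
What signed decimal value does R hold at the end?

-1406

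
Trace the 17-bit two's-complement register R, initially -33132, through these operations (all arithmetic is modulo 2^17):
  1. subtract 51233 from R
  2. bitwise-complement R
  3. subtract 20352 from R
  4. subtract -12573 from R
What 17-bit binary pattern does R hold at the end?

10010101100101001

Start: R = -33132 = 10111111010010100.
R = -33132 − 51233 = -84365; wraps to 46707 = 01011011001110011
R = NOT 01011011001110011 = 10100100110001100 = -46708
R = -46708 − 20352 = -67060; wraps to 64012 = 01111101000001100
R = 64012 − (-12573) = 76585; wraps to -54487 = 10010101100101001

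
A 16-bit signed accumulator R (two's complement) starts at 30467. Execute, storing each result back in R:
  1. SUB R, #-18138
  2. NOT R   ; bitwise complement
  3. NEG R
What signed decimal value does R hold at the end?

Start: R = 30467 = 0111011100000011.
R = 30467 − (-18138) = 48605; wraps to -16931 = 1011110111011101
R = NOT 1011110111011101 = 0100001000100010 = 16930
R = −(16930) = -16930 = 1011110111011110

-16930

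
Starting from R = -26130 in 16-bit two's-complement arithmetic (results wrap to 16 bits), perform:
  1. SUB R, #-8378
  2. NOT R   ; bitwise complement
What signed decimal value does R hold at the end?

17751

Start: R = -26130 = 1001100111101110.
R = -26130 − (-8378) = -17752 = 1011101010101000
R = NOT 1011101010101000 = 0100010101010111 = 17751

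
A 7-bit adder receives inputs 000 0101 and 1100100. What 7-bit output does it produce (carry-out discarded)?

1101001

  0000101
+ 1100100
= 1101001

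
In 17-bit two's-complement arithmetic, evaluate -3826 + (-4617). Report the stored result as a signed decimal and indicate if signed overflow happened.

-3826 → 11111000100001110
-4617 → 11110110111110111
  11111000100001110
+ 11110110111110111
= 11101111100000101  (discard carry-out 1)
Result 11101111100000101: MSB = 1 → 122629 − 131072 = -8443.
Both addends are negative and so is the stored result: no signed overflow.

-8443; no overflow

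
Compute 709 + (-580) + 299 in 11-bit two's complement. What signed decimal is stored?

428

709 + (-580) = 129 (00010000001)
129 + 299 = 428 (00110101100)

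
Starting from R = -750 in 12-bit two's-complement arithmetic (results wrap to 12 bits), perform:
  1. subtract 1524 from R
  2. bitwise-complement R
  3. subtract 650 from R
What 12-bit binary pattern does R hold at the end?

011001010111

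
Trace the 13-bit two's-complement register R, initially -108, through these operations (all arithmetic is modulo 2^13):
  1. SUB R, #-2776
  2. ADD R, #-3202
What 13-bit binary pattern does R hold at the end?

Start: R = -108 = 1111110010100.
R = -108 − (-2776) = 2668 = 0101001101100
R = 2668 + (-3202) = -534 = 1110111101010

1110111101010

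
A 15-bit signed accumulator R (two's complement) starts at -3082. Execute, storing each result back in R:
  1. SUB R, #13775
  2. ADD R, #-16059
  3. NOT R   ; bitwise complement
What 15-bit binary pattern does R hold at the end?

Start: R = -3082 = 111001111110110.
R = -3082 − 13775 = -16857; wraps to 15911 = 011111000100111
R = 15911 + (-16059) = -148 = 111111101101100
R = NOT 111111101101100 = 000000010010011 = 147

000000010010011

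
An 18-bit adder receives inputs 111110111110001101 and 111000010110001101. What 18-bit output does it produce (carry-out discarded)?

  111110111110001101
+ 111000010110001101
= 110111010100011010  (discard carry-out 1)

110111010100011010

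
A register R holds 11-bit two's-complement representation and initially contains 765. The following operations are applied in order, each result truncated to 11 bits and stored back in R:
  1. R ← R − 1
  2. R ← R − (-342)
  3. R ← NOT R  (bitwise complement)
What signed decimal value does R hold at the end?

Start: R = 765 = 01011111101.
R = 765 − 1 = 764 = 01011111100
R = 764 − (-342) = 1106; wraps to -942 = 10001010010
R = NOT 10001010010 = 01110101101 = 941

941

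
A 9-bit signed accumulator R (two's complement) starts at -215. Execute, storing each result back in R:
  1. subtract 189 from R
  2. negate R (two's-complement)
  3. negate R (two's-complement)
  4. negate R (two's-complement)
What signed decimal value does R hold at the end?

-108

Start: R = -215 = 100101001.
R = -215 − 189 = -404; wraps to 108 = 001101100
R = −(108) = -108 = 110010100
R = −(-108) = 108 = 001101100
R = −(108) = -108 = 110010100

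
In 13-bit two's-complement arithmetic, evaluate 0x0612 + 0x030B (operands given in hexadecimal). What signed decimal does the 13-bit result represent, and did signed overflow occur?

2333; no overflow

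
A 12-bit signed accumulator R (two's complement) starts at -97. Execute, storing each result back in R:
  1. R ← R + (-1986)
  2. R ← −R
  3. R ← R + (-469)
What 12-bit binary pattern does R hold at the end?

011001001110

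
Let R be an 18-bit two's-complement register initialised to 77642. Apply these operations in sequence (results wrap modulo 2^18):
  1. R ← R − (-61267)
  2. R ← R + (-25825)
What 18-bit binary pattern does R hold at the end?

011011100110111100

Start: R = 77642 = 010010111101001010.
R = 77642 − (-61267) = 138909; wraps to -123235 = 100001111010011101
R = -123235 + (-25825) = -149060; wraps to 113084 = 011011100110111100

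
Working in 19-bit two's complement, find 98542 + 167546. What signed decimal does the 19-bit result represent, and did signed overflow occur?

-258200; overflow

98542 → 0011000000011101110
167546 → 0101000111001111010
  0011000000011101110
+ 0101000111001111010
= 1000000111101101000
Result 1000000111101101000: MSB = 1 → 266088 − 524288 = -258200.
Both addends are non-negative but the stored result is negative: signed overflow. The true value 98542 + 167546 = 266088 lies outside [-262144, 262143].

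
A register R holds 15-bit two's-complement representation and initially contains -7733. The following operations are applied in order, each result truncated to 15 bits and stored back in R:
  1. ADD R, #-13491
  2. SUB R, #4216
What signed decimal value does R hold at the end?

7328

Start: R = -7733 = 110000111001011.
R = -7733 + (-13491) = -21224; wraps to 11544 = 010110100011000
R = 11544 − 4216 = 7328 = 001110010100000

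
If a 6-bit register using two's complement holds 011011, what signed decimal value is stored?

27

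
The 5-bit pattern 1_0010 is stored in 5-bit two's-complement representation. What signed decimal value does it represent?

-14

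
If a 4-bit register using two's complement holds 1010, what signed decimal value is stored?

-6

MSB is 1, so the value is negative.
Unsigned reading: 10. Subtract 2^4 = 16: 10 − 16 = -6.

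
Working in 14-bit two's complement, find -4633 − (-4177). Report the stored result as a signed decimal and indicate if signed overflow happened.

-456; no overflow

-4633 → 10110111100111
-4177 → 10111110101111
Subtract via negate-and-add: invert 10111110101111 + 1 = 01000001010001 (i.e. 4177).
  10110111100111
+ 01000001010001
= 11111000111000
Result 11111000111000: MSB = 1 → 15928 − 16384 = -456.
Addends (after negating the subtrahend) have opposite signs, so signed overflow cannot occur.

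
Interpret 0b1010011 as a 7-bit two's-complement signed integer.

MSB is 1, so the value is negative.
Unsigned reading: 83. Subtract 2^7 = 128: 83 − 128 = -45.

-45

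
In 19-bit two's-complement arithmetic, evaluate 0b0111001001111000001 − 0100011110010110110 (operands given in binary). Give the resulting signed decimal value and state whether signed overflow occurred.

87819; no overflow

0b0111001001111000001 → 0111001001111000001 = 234433 (signed)
0100011110010110110 = 146614 (signed)
Subtract via negate-and-add: invert 0100011110010110110 + 1 = 1011100001101001010 (i.e. -146614).
  0111001001111000001
+ 1011100001101001010
= 0010101011100001011  (discard carry-out 1)
Result 0010101011100001011: MSB = 0 → value 87819.
Addends (after negating the subtrahend) have opposite signs, so signed overflow cannot occur.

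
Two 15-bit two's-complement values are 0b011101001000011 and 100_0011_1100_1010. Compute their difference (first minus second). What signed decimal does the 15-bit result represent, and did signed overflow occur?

0b011101001000011 → 011101001000011 = 14915 (signed)
100_0011_1100_1010 → 100001111001010 = -15414 (signed)
Subtract via negate-and-add: invert 100001111001010 + 1 = 011110000110110 (i.e. 15414).
  011101001000011
+ 011110000110110
= 111011001111001
Result 111011001111001: MSB = 1 → 30329 − 32768 = -2439.
Both addends (after negating the subtrahend) are non-negative but the stored result is negative: signed overflow. The true value 14915 − (-15414) = 30329 lies outside [-16384, 16383].

-2439; overflow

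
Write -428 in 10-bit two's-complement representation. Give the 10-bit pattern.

1001010100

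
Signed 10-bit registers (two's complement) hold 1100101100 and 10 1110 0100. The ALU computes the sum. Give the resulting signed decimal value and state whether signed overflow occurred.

-496; no overflow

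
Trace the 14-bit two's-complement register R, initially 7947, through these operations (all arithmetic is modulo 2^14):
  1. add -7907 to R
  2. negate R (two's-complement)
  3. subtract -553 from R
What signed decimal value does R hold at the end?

Start: R = 7947 = 01111100001011.
R = 7947 + (-7907) = 40 = 00000000101000
R = −(40) = -40 = 11111111011000
R = -40 − (-553) = 513 = 00001000000001

513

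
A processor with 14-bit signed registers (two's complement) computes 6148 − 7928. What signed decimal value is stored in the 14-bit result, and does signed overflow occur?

-1780; no overflow

6148 → 01100000000100
7928 → 01111011111000
Subtract via negate-and-add: invert 01111011111000 + 1 = 10000100001000 (i.e. -7928).
  01100000000100
+ 10000100001000
= 11100100001100
Result 11100100001100: MSB = 1 → 14604 − 16384 = -1780.
Addends (after negating the subtrahend) have opposite signs, so signed overflow cannot occur.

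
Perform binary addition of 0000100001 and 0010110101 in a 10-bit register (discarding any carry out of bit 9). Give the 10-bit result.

0011010110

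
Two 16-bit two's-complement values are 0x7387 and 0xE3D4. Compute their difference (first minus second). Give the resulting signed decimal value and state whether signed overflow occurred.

0x7387 = 0111001110000111 = 29575 (signed)
0xE3D4 = 1110001111010100 = -7212 (signed)
Subtract via negate-and-add: invert 1110001111010100 + 1 = 0001110000101100 (i.e. 7212).
  0111001110000111
+ 0001110000101100
= 1000111110110011
Result 1000111110110011: MSB = 1 → 36787 − 65536 = -28749.
Both addends (after negating the subtrahend) are non-negative but the stored result is negative: signed overflow. The true value 29575 − (-7212) = 36787 lies outside [-32768, 32767].

-28749; overflow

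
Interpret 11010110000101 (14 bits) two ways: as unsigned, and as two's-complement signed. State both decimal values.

unsigned = 13701, signed = -2683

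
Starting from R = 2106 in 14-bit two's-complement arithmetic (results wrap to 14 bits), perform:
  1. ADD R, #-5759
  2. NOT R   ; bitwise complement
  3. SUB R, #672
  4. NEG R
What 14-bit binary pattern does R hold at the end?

Start: R = 2106 = 00100000111010.
R = 2106 + (-5759) = -3653 = 11000110111011
R = NOT 11000110111011 = 00111001000100 = 3652
R = 3652 − 672 = 2980 = 00101110100100
R = −(2980) = -2980 = 11010001011100

11010001011100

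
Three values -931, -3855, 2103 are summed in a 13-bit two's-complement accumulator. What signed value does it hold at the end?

-2683

-931 + (-3855) = -4786 → wraps to 3406 (0110101001110)
3406 + 2103 = 5509 → wraps to -2683 (1010110000101)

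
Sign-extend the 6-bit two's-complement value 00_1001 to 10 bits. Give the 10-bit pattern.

0000001001

MSB of 001001 is 0; replicate it into the new high bits.
0000|001001 → 0000001001 (still 9).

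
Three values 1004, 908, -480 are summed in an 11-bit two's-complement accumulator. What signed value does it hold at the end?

-616

1004 + 908 = 1912 → wraps to -136 (11101111000)
-136 + (-480) = -616 (10110011000)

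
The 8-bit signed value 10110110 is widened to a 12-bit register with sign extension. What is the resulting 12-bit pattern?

111110110110

MSB of 10110110 is 1; replicate it into the new high bits.
1111|10110110 → 111110110110 (still -74).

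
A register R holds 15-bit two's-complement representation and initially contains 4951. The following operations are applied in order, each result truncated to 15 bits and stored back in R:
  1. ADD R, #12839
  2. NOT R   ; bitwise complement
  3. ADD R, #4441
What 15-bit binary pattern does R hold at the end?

Start: R = 4951 = 001001101010111.
R = 4951 + 12839 = 17790; wraps to -14978 = 100010101111110
R = NOT 100010101111110 = 011101010000001 = 14977
R = 14977 + 4441 = 19418; wraps to -13350 = 100101111011010

100101111011010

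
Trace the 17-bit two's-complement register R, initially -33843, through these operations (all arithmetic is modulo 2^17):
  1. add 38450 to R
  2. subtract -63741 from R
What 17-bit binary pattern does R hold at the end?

Start: R = -33843 = 10111101111001101.
R = -33843 + 38450 = 4607 = 00001000111111111
R = 4607 − (-63741) = 68348; wraps to -62724 = 10000101011111100

10000101011111100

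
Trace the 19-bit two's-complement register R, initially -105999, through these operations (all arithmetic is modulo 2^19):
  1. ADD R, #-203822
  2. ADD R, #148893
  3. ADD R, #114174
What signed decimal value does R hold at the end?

Start: R = -105999 = 1100110000111110001.
R = -105999 + (-203822) = -309821; wraps to 214467 = 0110100010111000011
R = 214467 + 148893 = 363360; wraps to -160928 = 1011000101101100000
R = -160928 + 114174 = -46754 = 1110100100101011110

-46754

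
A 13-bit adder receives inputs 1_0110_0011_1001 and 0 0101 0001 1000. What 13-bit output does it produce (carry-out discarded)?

  1011000111001
+ 0010100011000
= 1101101010001

1101101010001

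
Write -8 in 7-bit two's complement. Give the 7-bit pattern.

|-8| = 8 = 0001000 in 7 bits.
Invert the bits: 1110111. Add 1: 1111000.
Check: 1111000 reads as 120 − 128 = -8.

1111000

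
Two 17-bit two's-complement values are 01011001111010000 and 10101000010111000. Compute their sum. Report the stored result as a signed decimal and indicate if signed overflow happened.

1160; no overflow

01011001111010000 = 46032 (signed)
10101000010111000 = -44872 (signed)
  01011001111010000
+ 10101000010111000
= 00000010010001000  (discard carry-out 1)
Result 00000010010001000: MSB = 0 → value 1160.
Addends have opposite signs, so signed overflow cannot occur.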